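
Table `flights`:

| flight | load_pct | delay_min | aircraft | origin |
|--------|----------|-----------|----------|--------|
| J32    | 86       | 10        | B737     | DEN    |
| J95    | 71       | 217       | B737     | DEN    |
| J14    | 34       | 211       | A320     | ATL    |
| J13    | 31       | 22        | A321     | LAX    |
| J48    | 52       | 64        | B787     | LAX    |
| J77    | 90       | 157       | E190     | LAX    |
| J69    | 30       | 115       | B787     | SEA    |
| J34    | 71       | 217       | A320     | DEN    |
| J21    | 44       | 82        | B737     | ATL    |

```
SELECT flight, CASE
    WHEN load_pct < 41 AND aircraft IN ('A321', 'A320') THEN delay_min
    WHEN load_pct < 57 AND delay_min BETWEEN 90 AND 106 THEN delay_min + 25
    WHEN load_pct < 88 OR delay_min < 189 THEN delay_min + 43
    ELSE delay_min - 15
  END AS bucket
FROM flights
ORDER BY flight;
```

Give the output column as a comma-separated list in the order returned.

flight=J13: load_pct < 41 AND aircraft IN ('A321', 'A320') → 22
flight=J14: load_pct < 41 AND aircraft IN ('A321', 'A320') → 211
flight=J21: load_pct < 88 OR delay_min < 189 → 125
flight=J32: load_pct < 88 OR delay_min < 189 → 53
flight=J34: load_pct < 88 OR delay_min < 189 → 260
flight=J48: load_pct < 88 OR delay_min < 189 → 107
flight=J69: load_pct < 88 OR delay_min < 189 → 158
flight=J77: load_pct < 88 OR delay_min < 189 → 200
flight=J95: load_pct < 88 OR delay_min < 189 → 260

22, 211, 125, 53, 260, 107, 158, 200, 260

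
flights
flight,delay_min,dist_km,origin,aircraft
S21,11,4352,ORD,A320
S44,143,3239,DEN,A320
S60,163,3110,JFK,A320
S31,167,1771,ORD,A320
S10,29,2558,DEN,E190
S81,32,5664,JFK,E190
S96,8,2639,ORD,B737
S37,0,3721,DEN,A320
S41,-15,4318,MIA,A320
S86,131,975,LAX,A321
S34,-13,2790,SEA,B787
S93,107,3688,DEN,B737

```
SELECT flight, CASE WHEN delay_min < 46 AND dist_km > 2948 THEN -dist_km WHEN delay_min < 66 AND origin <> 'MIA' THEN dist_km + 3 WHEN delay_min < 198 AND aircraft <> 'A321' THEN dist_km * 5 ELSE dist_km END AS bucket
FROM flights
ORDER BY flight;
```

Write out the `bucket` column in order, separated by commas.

2561, -4352, 8855, 2793, -3721, -4318, 16195, 15550, -5664, 975, 18440, 2642

flight=S10: delay_min < 66 AND origin <> 'MIA' → 2561
flight=S21: delay_min < 46 AND dist_km > 2948 → -4352
flight=S31: delay_min < 198 AND aircraft <> 'A321' → 8855
flight=S34: delay_min < 66 AND origin <> 'MIA' → 2793
flight=S37: delay_min < 46 AND dist_km > 2948 → -3721
flight=S41: delay_min < 46 AND dist_km > 2948 → -4318
flight=S44: delay_min < 198 AND aircraft <> 'A321' → 16195
flight=S60: delay_min < 198 AND aircraft <> 'A321' → 15550
flight=S81: delay_min < 46 AND dist_km > 2948 → -5664
flight=S86: ELSE → 975
flight=S93: delay_min < 198 AND aircraft <> 'A321' → 18440
flight=S96: delay_min < 66 AND origin <> 'MIA' → 2642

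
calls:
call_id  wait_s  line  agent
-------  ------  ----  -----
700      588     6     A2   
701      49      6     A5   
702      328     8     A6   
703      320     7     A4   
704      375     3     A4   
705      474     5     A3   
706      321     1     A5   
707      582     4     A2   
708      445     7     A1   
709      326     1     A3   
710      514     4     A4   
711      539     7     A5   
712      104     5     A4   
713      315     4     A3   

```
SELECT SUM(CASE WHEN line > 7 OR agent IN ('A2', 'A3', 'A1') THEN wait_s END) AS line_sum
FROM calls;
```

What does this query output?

3058

call_id=700: ✓ → 588
call_id=701: ✗
call_id=702: ✓ → 328
call_id=703: ✗
call_id=704: ✗
call_id=705: ✓ → 474
call_id=706: ✗
call_id=707: ✓ → 582
call_id=708: ✓ → 445
call_id=709: ✓ → 326
call_id=710: ✗
call_id=711: ✗
call_id=712: ✗
call_id=713: ✓ → 315
line_sum = 588 + 328 + 474 + 582 + 445 + 326 + 315 = 3058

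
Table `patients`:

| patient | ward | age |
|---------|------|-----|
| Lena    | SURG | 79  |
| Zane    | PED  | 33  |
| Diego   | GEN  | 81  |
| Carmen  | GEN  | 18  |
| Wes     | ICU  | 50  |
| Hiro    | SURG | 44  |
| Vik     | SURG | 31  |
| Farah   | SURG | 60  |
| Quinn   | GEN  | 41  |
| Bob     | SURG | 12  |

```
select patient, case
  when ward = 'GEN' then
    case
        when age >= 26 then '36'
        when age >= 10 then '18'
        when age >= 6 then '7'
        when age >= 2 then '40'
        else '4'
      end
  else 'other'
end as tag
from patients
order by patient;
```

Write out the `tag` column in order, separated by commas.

other, 18, 36, other, other, other, 36, other, other, other

patient=Bob: ward='SURG' → outer ELSE → other
patient=Carmen: ward='GEN' → inner[age >= 10] → 18
patient=Diego: ward='GEN' → inner[age >= 26] → 36
patient=Farah: ward='SURG' → outer ELSE → other
patient=Hiro: ward='SURG' → outer ELSE → other
patient=Lena: ward='SURG' → outer ELSE → other
patient=Quinn: ward='GEN' → inner[age >= 26] → 36
patient=Vik: ward='SURG' → outer ELSE → other
patient=Wes: ward='ICU' → outer ELSE → other
patient=Zane: ward='PED' → outer ELSE → other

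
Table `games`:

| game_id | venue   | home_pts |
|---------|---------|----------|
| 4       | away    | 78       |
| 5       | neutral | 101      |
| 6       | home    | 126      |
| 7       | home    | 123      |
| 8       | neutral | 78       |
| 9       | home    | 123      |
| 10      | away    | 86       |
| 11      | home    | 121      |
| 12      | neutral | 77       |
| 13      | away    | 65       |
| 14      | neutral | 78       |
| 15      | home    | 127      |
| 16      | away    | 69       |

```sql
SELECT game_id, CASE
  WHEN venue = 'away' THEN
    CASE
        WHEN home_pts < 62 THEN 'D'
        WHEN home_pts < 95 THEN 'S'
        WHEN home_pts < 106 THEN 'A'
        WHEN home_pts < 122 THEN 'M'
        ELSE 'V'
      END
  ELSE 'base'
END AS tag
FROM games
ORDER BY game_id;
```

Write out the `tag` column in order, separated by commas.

S, base, base, base, base, base, S, base, base, S, base, base, S

game_id=4: venue='away' → inner[home_pts < 95] → S
game_id=5: venue='neutral' → outer ELSE → base
game_id=6: venue='home' → outer ELSE → base
game_id=7: venue='home' → outer ELSE → base
game_id=8: venue='neutral' → outer ELSE → base
game_id=9: venue='home' → outer ELSE → base
game_id=10: venue='away' → inner[home_pts < 95] → S
game_id=11: venue='home' → outer ELSE → base
game_id=12: venue='neutral' → outer ELSE → base
game_id=13: venue='away' → inner[home_pts < 95] → S
game_id=14: venue='neutral' → outer ELSE → base
game_id=15: venue='home' → outer ELSE → base
game_id=16: venue='away' → inner[home_pts < 95] → S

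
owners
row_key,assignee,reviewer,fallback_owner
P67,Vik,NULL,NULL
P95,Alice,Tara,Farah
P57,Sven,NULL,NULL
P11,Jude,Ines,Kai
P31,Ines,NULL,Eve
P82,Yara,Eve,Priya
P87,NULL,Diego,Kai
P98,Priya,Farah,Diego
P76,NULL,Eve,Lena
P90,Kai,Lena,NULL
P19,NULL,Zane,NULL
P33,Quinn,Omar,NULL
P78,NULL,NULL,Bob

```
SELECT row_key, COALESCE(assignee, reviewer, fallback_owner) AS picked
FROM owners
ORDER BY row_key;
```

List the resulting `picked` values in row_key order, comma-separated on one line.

Jude, Zane, Ines, Quinn, Sven, Vik, Eve, Bob, Yara, Diego, Kai, Alice, Priya

row_key=P11: assignee=Jude → Jude
row_key=P19: assignee=NULL, reviewer=Zane → Zane
row_key=P31: assignee=Ines → Ines
row_key=P33: assignee=Quinn → Quinn
row_key=P57: assignee=Sven → Sven
row_key=P67: assignee=Vik → Vik
row_key=P76: assignee=NULL, reviewer=Eve → Eve
row_key=P78: assignee=NULL, reviewer=NULL, fallback_owner=Bob → Bob
row_key=P82: assignee=Yara → Yara
row_key=P87: assignee=NULL, reviewer=Diego → Diego
row_key=P90: assignee=Kai → Kai
row_key=P95: assignee=Alice → Alice
row_key=P98: assignee=Priya → Priya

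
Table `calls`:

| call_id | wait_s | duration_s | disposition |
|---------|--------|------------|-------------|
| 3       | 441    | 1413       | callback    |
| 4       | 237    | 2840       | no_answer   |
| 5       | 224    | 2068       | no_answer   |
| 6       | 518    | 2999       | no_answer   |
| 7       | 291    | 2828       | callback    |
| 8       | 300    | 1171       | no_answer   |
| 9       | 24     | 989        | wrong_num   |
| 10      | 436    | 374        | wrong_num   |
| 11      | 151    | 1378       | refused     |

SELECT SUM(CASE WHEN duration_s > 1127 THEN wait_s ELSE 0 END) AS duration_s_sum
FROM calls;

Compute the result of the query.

2162

call_id=3: ✓ → 441
call_id=4: ✓ → 237
call_id=5: ✓ → 224
call_id=6: ✓ → 518
call_id=7: ✓ → 291
call_id=8: ✓ → 300
call_id=9: ✗
call_id=10: ✗
call_id=11: ✓ → 151
duration_s_sum = 441 + 237 + 224 + 518 + 291 + 300 + 151 = 2162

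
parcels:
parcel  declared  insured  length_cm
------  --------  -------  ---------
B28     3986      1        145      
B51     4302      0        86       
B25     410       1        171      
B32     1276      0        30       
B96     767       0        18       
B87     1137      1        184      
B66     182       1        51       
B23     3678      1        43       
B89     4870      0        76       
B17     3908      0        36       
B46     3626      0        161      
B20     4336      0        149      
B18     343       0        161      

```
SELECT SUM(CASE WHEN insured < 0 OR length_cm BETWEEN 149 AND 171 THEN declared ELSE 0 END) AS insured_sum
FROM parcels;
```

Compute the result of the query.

parcel=B28: ✗
parcel=B51: ✗
parcel=B25: ✓ → 410
parcel=B32: ✗
parcel=B96: ✗
parcel=B87: ✗
parcel=B66: ✗
parcel=B23: ✗
parcel=B89: ✗
parcel=B17: ✗
parcel=B46: ✓ → 3626
parcel=B20: ✓ → 4336
parcel=B18: ✓ → 343
insured_sum = 410 + 3626 + 4336 + 343 = 8715

8715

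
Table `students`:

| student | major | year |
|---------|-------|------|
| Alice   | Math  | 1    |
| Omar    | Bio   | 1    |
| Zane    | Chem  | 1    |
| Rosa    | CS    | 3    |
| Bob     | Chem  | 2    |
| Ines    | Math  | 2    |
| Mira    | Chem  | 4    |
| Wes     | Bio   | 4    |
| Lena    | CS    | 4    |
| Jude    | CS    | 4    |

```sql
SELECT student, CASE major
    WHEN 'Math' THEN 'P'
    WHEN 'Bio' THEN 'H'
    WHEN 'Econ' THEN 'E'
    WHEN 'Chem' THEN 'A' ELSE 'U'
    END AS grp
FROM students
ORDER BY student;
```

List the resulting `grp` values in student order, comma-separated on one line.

P, A, P, U, U, A, H, U, H, A

student=Alice: major='Math' → P
student=Bob: major='Chem' → A
student=Ines: major='Math' → P
student=Jude: ELSE → U
student=Lena: ELSE → U
student=Mira: major='Chem' → A
student=Omar: major='Bio' → H
student=Rosa: ELSE → U
student=Wes: major='Bio' → H
student=Zane: major='Chem' → A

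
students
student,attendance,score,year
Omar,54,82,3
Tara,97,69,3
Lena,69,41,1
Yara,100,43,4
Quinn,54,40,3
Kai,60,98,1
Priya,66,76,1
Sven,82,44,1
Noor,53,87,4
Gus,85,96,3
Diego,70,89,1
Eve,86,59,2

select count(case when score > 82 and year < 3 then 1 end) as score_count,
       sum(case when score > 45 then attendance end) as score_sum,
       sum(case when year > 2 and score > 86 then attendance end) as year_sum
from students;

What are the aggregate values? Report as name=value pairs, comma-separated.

[score_count: score > 82 and year < 3]
student=Omar: ✗
student=Tara: ✗
student=Lena: ✗
student=Yara: ✗
student=Quinn: ✗
student=Kai: ✓ → 1
student=Priya: ✗
student=Sven: ✗
student=Noor: ✗
student=Gus: ✗
student=Diego: ✓ → 1
student=Eve: ✗
score_count = COUNT(1, 1) = 2
—
[score_sum: score > 45]
student=Omar: ✓ → 54
student=Tara: ✓ → 97
student=Lena: ✗
student=Yara: ✗
student=Quinn: ✗
student=Kai: ✓ → 60
student=Priya: ✓ → 66
student=Sven: ✗
student=Noor: ✓ → 53
student=Gus: ✓ → 85
student=Diego: ✓ → 70
student=Eve: ✓ → 86
score_sum = 54 + 97 + 60 + 66 + 53 + 85 + 70 + 86 = 571
—
[year_sum: year > 2 and score > 86]
student=Omar: ✗
student=Tara: ✗
student=Lena: ✗
student=Yara: ✗
student=Quinn: ✗
student=Kai: ✗
student=Priya: ✗
student=Sven: ✗
student=Noor: ✓ → 53
student=Gus: ✓ → 85
student=Diego: ✗
student=Eve: ✗
year_sum = 53 + 85 = 138

score_count=2, score_sum=571, year_sum=138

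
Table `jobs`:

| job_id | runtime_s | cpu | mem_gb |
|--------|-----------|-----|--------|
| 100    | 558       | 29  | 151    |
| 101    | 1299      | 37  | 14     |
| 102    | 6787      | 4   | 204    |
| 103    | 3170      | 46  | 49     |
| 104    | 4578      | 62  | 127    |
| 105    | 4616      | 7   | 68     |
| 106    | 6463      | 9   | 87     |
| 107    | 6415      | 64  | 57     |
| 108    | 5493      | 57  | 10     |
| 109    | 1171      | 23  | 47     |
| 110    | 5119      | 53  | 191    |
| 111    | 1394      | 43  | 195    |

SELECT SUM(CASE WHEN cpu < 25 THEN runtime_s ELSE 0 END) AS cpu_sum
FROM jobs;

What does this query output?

job_id=100: ✗
job_id=101: ✗
job_id=102: ✓ → 6787
job_id=103: ✗
job_id=104: ✗
job_id=105: ✓ → 4616
job_id=106: ✓ → 6463
job_id=107: ✗
job_id=108: ✗
job_id=109: ✓ → 1171
job_id=110: ✗
job_id=111: ✗
cpu_sum = 6787 + 4616 + 6463 + 1171 = 19037

19037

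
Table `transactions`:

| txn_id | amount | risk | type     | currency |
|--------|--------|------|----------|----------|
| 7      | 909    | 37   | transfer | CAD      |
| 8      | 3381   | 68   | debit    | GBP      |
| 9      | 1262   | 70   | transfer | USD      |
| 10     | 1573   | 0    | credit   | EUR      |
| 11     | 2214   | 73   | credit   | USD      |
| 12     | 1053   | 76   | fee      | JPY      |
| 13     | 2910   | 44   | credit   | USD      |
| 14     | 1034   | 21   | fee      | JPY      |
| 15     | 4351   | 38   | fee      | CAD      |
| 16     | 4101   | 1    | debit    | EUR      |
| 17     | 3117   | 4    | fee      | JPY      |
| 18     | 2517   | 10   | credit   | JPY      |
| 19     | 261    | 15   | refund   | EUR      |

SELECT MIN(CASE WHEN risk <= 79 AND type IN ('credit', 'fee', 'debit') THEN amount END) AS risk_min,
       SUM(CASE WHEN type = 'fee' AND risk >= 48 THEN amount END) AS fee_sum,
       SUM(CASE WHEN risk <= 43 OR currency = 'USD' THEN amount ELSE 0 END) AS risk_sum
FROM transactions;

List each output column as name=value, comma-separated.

[risk_min: risk <= 79 AND type IN ('credit', 'fee', 'debit')]
txn_id=7: ✗
txn_id=8: ✓ → 3381
txn_id=9: ✗
txn_id=10: ✓ → 1573
txn_id=11: ✓ → 2214
txn_id=12: ✓ → 1053
txn_id=13: ✓ → 2910
txn_id=14: ✓ → 1034
txn_id=15: ✓ → 4351
txn_id=16: ✓ → 4101
txn_id=17: ✓ → 3117
txn_id=18: ✓ → 2517
txn_id=19: ✗
risk_min = MIN(3381, 1573, 2214, 1053, 2910, 1034, 4351, 4101, 3117, 2517) = 1034
—
[fee_sum: type = 'fee' AND risk >= 48]
txn_id=7: ✗
txn_id=8: ✗
txn_id=9: ✗
txn_id=10: ✗
txn_id=11: ✗
txn_id=12: ✓ → 1053
txn_id=13: ✗
txn_id=14: ✗
txn_id=15: ✗
txn_id=16: ✗
txn_id=17: ✗
txn_id=18: ✗
txn_id=19: ✗
fee_sum = 1053
—
[risk_sum: risk <= 43 OR currency = 'USD']
txn_id=7: ✓ → 909
txn_id=8: ✗
txn_id=9: ✓ → 1262
txn_id=10: ✓ → 1573
txn_id=11: ✓ → 2214
txn_id=12: ✗
txn_id=13: ✓ → 2910
txn_id=14: ✓ → 1034
txn_id=15: ✓ → 4351
txn_id=16: ✓ → 4101
txn_id=17: ✓ → 3117
txn_id=18: ✓ → 2517
txn_id=19: ✓ → 261
risk_sum = 909 + 1262 + 1573 + 2214 + 2910 + 1034 + 4351 + 4101 + 3117 + 2517 + 261 = 24249

risk_min=1034, fee_sum=1053, risk_sum=24249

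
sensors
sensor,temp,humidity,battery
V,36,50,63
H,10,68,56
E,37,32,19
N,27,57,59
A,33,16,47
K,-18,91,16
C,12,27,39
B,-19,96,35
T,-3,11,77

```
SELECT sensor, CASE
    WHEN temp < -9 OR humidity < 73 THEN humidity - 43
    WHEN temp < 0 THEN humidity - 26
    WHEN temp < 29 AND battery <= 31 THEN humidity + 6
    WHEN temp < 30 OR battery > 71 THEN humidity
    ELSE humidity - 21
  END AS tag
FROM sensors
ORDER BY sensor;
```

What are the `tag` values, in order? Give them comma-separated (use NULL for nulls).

sensor=A: temp < -9 OR humidity < 73 → -27
sensor=B: temp < -9 OR humidity < 73 → 53
sensor=C: temp < -9 OR humidity < 73 → -16
sensor=E: temp < -9 OR humidity < 73 → -11
sensor=H: temp < -9 OR humidity < 73 → 25
sensor=K: temp < -9 OR humidity < 73 → 48
sensor=N: temp < -9 OR humidity < 73 → 14
sensor=T: temp < -9 OR humidity < 73 → -32
sensor=V: temp < -9 OR humidity < 73 → 7

-27, 53, -16, -11, 25, 48, 14, -32, 7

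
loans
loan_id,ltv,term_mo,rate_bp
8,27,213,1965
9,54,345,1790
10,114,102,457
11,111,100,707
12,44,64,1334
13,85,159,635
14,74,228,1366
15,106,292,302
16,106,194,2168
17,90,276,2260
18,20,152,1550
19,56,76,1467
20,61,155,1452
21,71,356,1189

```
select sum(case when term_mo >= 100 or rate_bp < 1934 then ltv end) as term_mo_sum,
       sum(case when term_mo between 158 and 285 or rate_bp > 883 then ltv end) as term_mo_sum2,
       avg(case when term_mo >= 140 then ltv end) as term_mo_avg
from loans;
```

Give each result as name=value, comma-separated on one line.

term_mo_sum=1019, term_mo_sum2=688, term_mo_avg=69.4

[term_mo_sum: term_mo >= 100 or rate_bp < 1934]
loan_id=8: ✓ → 27
loan_id=9: ✓ → 54
loan_id=10: ✓ → 114
loan_id=11: ✓ → 111
loan_id=12: ✓ → 44
loan_id=13: ✓ → 85
loan_id=14: ✓ → 74
loan_id=15: ✓ → 106
loan_id=16: ✓ → 106
loan_id=17: ✓ → 90
loan_id=18: ✓ → 20
loan_id=19: ✓ → 56
loan_id=20: ✓ → 61
loan_id=21: ✓ → 71
term_mo_sum = 27 + 54 + 114 + 111 + 44 + 85 + 74 + 106 + 106 + 90 + 20 + 56 + 61 + 71 = 1019
—
[term_mo_sum2: term_mo between 158 and 285 or rate_bp > 883]
loan_id=8: ✓ → 27
loan_id=9: ✓ → 54
loan_id=10: ✗
loan_id=11: ✗
loan_id=12: ✓ → 44
loan_id=13: ✓ → 85
loan_id=14: ✓ → 74
loan_id=15: ✗
loan_id=16: ✓ → 106
loan_id=17: ✓ → 90
loan_id=18: ✓ → 20
loan_id=19: ✓ → 56
loan_id=20: ✓ → 61
loan_id=21: ✓ → 71
term_mo_sum2 = 27 + 54 + 44 + 85 + 74 + 106 + 90 + 20 + 56 + 61 + 71 = 688
—
[term_mo_avg: term_mo >= 140]
loan_id=8: ✓ → 27
loan_id=9: ✓ → 54
loan_id=10: ✗
loan_id=11: ✗
loan_id=12: ✗
loan_id=13: ✓ → 85
loan_id=14: ✓ → 74
loan_id=15: ✓ → 106
loan_id=16: ✓ → 106
loan_id=17: ✓ → 90
loan_id=18: ✓ → 20
loan_id=19: ✗
loan_id=20: ✓ → 61
loan_id=21: ✓ → 71
term_mo_avg = (27 + 54 + 85 + 74 + 106 + 106 + 90 + 20 + 61 + 71) / 10 = 69.4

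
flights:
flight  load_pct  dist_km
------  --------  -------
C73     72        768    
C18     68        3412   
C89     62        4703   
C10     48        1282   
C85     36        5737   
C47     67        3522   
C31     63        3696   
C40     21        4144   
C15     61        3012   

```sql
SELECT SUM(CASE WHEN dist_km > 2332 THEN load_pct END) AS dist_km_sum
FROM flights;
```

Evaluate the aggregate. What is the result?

flight=C73: ✗
flight=C18: ✓ → 68
flight=C89: ✓ → 62
flight=C10: ✗
flight=C85: ✓ → 36
flight=C47: ✓ → 67
flight=C31: ✓ → 63
flight=C40: ✓ → 21
flight=C15: ✓ → 61
dist_km_sum = 68 + 62 + 36 + 67 + 63 + 21 + 61 = 378

378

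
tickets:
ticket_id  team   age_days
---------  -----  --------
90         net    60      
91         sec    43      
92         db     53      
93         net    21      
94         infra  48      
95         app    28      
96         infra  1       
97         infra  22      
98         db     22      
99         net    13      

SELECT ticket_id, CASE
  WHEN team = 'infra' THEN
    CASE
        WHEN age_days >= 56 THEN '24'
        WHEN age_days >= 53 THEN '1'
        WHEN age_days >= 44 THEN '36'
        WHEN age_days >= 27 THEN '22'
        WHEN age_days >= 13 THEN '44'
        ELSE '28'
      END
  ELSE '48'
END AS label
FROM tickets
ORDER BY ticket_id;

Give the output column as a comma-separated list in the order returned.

48, 48, 48, 48, 36, 48, 28, 44, 48, 48

ticket_id=90: team='net' → outer ELSE → 48
ticket_id=91: team='sec' → outer ELSE → 48
ticket_id=92: team='db' → outer ELSE → 48
ticket_id=93: team='net' → outer ELSE → 48
ticket_id=94: team='infra' → inner[age_days >= 44] → 36
ticket_id=95: team='app' → outer ELSE → 48
ticket_id=96: team='infra' → inner[ELSE] → 28
ticket_id=97: team='infra' → inner[age_days >= 13] → 44
ticket_id=98: team='db' → outer ELSE → 48
ticket_id=99: team='net' → outer ELSE → 48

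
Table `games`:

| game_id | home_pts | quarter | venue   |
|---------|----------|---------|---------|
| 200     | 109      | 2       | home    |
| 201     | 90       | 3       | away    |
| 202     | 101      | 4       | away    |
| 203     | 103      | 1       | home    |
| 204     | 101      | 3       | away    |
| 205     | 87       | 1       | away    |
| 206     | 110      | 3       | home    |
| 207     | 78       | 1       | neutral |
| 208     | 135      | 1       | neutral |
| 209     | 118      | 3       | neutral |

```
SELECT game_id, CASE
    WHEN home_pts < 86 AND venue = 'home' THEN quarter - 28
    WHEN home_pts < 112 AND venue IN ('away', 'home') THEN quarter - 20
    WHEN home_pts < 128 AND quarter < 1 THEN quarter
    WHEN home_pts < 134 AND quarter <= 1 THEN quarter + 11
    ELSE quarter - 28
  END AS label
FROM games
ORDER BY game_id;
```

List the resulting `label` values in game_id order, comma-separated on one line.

-18, -17, -16, -19, -17, -19, -17, 12, -27, -25

game_id=200: home_pts < 112 AND venue IN ('away', 'home') → -18
game_id=201: home_pts < 112 AND venue IN ('away', 'home') → -17
game_id=202: home_pts < 112 AND venue IN ('away', 'home') → -16
game_id=203: home_pts < 112 AND venue IN ('away', 'home') → -19
game_id=204: home_pts < 112 AND venue IN ('away', 'home') → -17
game_id=205: home_pts < 112 AND venue IN ('away', 'home') → -19
game_id=206: home_pts < 112 AND venue IN ('away', 'home') → -17
game_id=207: home_pts < 134 AND quarter <= 1 → 12
game_id=208: ELSE → -27
game_id=209: ELSE → -25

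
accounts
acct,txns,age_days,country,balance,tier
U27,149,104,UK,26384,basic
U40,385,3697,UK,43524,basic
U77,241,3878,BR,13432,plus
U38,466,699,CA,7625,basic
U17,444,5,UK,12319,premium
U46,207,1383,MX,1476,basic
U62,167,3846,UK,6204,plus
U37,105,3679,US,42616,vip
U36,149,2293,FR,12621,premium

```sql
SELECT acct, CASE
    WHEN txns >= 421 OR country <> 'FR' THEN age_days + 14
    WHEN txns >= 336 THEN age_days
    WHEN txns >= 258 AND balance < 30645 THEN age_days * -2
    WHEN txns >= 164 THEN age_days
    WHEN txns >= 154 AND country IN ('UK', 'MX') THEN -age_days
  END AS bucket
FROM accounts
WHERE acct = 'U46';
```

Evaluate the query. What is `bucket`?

acct = U46: txns=207, age_days=1383, country=MX, balance=1476, tier=basic.
txns >= 421 OR country <> 'FR' → true → 1397

1397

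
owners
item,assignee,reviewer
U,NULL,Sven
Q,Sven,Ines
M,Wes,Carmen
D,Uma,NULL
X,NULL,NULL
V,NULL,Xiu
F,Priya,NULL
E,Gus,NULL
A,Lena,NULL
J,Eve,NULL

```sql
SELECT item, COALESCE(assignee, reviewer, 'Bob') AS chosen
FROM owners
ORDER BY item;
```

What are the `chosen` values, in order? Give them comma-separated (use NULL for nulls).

Lena, Uma, Gus, Priya, Eve, Wes, Sven, Sven, Xiu, Bob

item=A: assignee=Lena → Lena
item=D: assignee=Uma → Uma
item=E: assignee=Gus → Gus
item=F: assignee=Priya → Priya
item=J: assignee=Eve → Eve
item=M: assignee=Wes → Wes
item=Q: assignee=Sven → Sven
item=U: assignee=NULL, reviewer=Sven → Sven
item=V: assignee=NULL, reviewer=Xiu → Xiu
item=X: assignee=NULL, reviewer=NULL, → literal Bob → Bob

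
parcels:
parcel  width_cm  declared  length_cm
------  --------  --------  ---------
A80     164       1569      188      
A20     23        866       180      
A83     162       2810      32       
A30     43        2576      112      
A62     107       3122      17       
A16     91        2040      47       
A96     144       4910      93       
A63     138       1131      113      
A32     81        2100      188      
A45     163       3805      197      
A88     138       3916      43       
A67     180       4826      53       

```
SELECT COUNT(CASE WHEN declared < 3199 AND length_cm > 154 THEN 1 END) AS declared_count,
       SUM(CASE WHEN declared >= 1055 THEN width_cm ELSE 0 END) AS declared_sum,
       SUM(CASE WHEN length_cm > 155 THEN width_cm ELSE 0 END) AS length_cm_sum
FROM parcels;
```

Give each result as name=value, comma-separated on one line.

[declared_count: declared < 3199 AND length_cm > 154]
parcel=A80: ✓ → 1
parcel=A20: ✓ → 1
parcel=A83: ✗
parcel=A30: ✗
parcel=A62: ✗
parcel=A16: ✗
parcel=A96: ✗
parcel=A63: ✗
parcel=A32: ✓ → 1
parcel=A45: ✗
parcel=A88: ✗
parcel=A67: ✗
declared_count = COUNT(1, 1, 1) = 3
—
[declared_sum: declared >= 1055]
parcel=A80: ✓ → 164
parcel=A20: ✗
parcel=A83: ✓ → 162
parcel=A30: ✓ → 43
parcel=A62: ✓ → 107
parcel=A16: ✓ → 91
parcel=A96: ✓ → 144
parcel=A63: ✓ → 138
parcel=A32: ✓ → 81
parcel=A45: ✓ → 163
parcel=A88: ✓ → 138
parcel=A67: ✓ → 180
declared_sum = 164 + 162 + 43 + 107 + 91 + 144 + 138 + 81 + 163 + 138 + 180 = 1411
—
[length_cm_sum: length_cm > 155]
parcel=A80: ✓ → 164
parcel=A20: ✓ → 23
parcel=A83: ✗
parcel=A30: ✗
parcel=A62: ✗
parcel=A16: ✗
parcel=A96: ✗
parcel=A63: ✗
parcel=A32: ✓ → 81
parcel=A45: ✓ → 163
parcel=A88: ✗
parcel=A67: ✗
length_cm_sum = 164 + 23 + 81 + 163 = 431

declared_count=3, declared_sum=1411, length_cm_sum=431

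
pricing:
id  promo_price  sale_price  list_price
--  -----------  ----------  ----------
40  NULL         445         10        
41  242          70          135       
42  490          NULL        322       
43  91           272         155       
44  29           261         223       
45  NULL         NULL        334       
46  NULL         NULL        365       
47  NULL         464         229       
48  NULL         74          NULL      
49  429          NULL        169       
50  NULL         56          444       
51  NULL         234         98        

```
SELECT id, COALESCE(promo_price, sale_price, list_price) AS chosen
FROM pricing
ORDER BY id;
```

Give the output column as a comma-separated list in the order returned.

id=40: promo_price=NULL, sale_price=445 → 445
id=41: promo_price=242 → 242
id=42: promo_price=490 → 490
id=43: promo_price=91 → 91
id=44: promo_price=29 → 29
id=45: promo_price=NULL, sale_price=NULL, list_price=334 → 334
id=46: promo_price=NULL, sale_price=NULL, list_price=365 → 365
id=47: promo_price=NULL, sale_price=464 → 464
id=48: promo_price=NULL, sale_price=74 → 74
id=49: promo_price=429 → 429
id=50: promo_price=NULL, sale_price=56 → 56
id=51: promo_price=NULL, sale_price=234 → 234

445, 242, 490, 91, 29, 334, 365, 464, 74, 429, 56, 234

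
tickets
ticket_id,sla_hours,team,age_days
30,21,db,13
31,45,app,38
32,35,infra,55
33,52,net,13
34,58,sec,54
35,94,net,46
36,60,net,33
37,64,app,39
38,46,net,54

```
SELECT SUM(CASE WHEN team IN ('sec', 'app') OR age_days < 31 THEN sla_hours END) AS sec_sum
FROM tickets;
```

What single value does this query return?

ticket_id=30: ✓ → 21
ticket_id=31: ✓ → 45
ticket_id=32: ✗
ticket_id=33: ✓ → 52
ticket_id=34: ✓ → 58
ticket_id=35: ✗
ticket_id=36: ✗
ticket_id=37: ✓ → 64
ticket_id=38: ✗
sec_sum = 21 + 45 + 52 + 58 + 64 = 240

240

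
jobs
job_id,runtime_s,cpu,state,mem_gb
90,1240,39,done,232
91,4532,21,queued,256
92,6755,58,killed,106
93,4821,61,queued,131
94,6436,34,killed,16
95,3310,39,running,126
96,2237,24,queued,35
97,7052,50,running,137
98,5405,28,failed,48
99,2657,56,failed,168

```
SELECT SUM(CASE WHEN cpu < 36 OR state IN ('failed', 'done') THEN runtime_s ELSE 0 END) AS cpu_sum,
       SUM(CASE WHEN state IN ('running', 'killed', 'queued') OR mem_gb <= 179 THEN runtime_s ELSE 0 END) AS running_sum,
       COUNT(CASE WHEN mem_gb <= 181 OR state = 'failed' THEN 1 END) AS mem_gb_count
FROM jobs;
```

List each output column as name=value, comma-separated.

[cpu_sum: cpu < 36 OR state IN ('failed', 'done')]
job_id=90: ✓ → 1240
job_id=91: ✓ → 4532
job_id=92: ✗
job_id=93: ✗
job_id=94: ✓ → 6436
job_id=95: ✗
job_id=96: ✓ → 2237
job_id=97: ✗
job_id=98: ✓ → 5405
job_id=99: ✓ → 2657
cpu_sum = 1240 + 4532 + 6436 + 2237 + 5405 + 2657 = 22507
—
[running_sum: state IN ('running', 'killed', 'queued') OR mem_gb <= 179]
job_id=90: ✗
job_id=91: ✓ → 4532
job_id=92: ✓ → 6755
job_id=93: ✓ → 4821
job_id=94: ✓ → 6436
job_id=95: ✓ → 3310
job_id=96: ✓ → 2237
job_id=97: ✓ → 7052
job_id=98: ✓ → 5405
job_id=99: ✓ → 2657
running_sum = 4532 + 6755 + 4821 + 6436 + 3310 + 2237 + 7052 + 5405 + 2657 = 43205
—
[mem_gb_count: mem_gb <= 181 OR state = 'failed']
job_id=90: ✗
job_id=91: ✗
job_id=92: ✓ → 1
job_id=93: ✓ → 1
job_id=94: ✓ → 1
job_id=95: ✓ → 1
job_id=96: ✓ → 1
job_id=97: ✓ → 1
job_id=98: ✓ → 1
job_id=99: ✓ → 1
mem_gb_count = COUNT(1, 1, 1, 1, 1, 1, 1, 1) = 8

cpu_sum=22507, running_sum=43205, mem_gb_count=8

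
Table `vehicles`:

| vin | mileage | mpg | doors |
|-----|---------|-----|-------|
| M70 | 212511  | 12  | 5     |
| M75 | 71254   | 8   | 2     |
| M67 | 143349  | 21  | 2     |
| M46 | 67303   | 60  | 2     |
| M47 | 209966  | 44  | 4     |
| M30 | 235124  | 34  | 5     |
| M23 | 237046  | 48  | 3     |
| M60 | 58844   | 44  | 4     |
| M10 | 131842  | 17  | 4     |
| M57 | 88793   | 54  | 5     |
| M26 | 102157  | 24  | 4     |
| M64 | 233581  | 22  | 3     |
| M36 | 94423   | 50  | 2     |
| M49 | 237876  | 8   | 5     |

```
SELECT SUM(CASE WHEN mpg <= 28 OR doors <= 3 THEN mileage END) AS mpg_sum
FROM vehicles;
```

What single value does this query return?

vin=M70: ✓ → 212511
vin=M75: ✓ → 71254
vin=M67: ✓ → 143349
vin=M46: ✓ → 67303
vin=M47: ✗
vin=M30: ✗
vin=M23: ✓ → 237046
vin=M60: ✗
vin=M10: ✓ → 131842
vin=M57: ✗
vin=M26: ✓ → 102157
vin=M64: ✓ → 233581
vin=M36: ✓ → 94423
vin=M49: ✓ → 237876
mpg_sum = 212511 + 71254 + 143349 + 67303 + 237046 + 131842 + 102157 + 233581 + 94423 + 237876 = 1531342

1531342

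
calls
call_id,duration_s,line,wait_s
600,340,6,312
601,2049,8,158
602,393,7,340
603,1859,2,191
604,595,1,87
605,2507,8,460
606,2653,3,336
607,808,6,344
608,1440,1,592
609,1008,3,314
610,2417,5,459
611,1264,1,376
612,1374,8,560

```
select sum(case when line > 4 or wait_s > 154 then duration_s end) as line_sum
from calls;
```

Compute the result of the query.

call_id=600: ✓ → 340
call_id=601: ✓ → 2049
call_id=602: ✓ → 393
call_id=603: ✓ → 1859
call_id=604: ✗
call_id=605: ✓ → 2507
call_id=606: ✓ → 2653
call_id=607: ✓ → 808
call_id=608: ✓ → 1440
call_id=609: ✓ → 1008
call_id=610: ✓ → 2417
call_id=611: ✓ → 1264
call_id=612: ✓ → 1374
line_sum = 340 + 2049 + 393 + 1859 + 2507 + 2653 + 808 + 1440 + 1008 + 2417 + 1264 + 1374 = 18112

18112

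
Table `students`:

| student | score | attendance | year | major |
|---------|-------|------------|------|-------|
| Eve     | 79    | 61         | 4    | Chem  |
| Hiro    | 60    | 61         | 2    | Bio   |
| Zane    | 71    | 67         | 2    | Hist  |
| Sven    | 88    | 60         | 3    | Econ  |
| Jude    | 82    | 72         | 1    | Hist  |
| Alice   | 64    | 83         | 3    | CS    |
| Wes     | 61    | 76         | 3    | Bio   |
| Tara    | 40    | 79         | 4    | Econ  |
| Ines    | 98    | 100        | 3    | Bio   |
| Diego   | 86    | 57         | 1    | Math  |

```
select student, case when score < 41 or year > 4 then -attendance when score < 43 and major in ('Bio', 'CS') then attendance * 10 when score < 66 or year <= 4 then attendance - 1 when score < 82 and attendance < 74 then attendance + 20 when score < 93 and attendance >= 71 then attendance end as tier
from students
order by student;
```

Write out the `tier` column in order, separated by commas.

student=Alice: score < 66 or year <= 4 → 82
student=Diego: score < 66 or year <= 4 → 56
student=Eve: score < 66 or year <= 4 → 60
student=Hiro: score < 66 or year <= 4 → 60
student=Ines: score < 66 or year <= 4 → 99
student=Jude: score < 66 or year <= 4 → 71
student=Sven: score < 66 or year <= 4 → 59
student=Tara: score < 41 or year > 4 → -79
student=Wes: score < 66 or year <= 4 → 75
student=Zane: score < 66 or year <= 4 → 66

82, 56, 60, 60, 99, 71, 59, -79, 75, 66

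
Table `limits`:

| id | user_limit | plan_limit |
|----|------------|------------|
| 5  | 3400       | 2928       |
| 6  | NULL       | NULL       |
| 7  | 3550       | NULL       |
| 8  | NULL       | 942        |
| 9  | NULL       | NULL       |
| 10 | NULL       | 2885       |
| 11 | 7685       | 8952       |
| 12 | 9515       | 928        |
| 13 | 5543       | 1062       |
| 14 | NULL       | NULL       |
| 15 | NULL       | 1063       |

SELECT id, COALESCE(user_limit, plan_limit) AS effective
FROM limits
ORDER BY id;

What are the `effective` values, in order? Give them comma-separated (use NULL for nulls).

id=5: user_limit=3400 → 3400
id=6: user_limit=NULL, plan_limit=NULL (all NULL) → NULL
id=7: user_limit=3550 → 3550
id=8: user_limit=NULL, plan_limit=942 → 942
id=9: user_limit=NULL, plan_limit=NULL (all NULL) → NULL
id=10: user_limit=NULL, plan_limit=2885 → 2885
id=11: user_limit=7685 → 7685
id=12: user_limit=9515 → 9515
id=13: user_limit=5543 → 5543
id=14: user_limit=NULL, plan_limit=NULL (all NULL) → NULL
id=15: user_limit=NULL, plan_limit=1063 → 1063

3400, NULL, 3550, 942, NULL, 2885, 7685, 9515, 5543, NULL, 1063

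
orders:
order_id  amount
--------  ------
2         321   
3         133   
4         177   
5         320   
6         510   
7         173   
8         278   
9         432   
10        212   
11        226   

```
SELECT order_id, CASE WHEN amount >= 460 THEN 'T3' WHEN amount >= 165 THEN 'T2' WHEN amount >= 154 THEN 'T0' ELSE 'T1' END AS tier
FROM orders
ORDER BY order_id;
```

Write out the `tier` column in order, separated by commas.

T2, T1, T2, T2, T3, T2, T2, T2, T2, T2

order_id=2: amount >= 165 → T2
order_id=3: ELSE → T1
order_id=4: amount >= 165 → T2
order_id=5: amount >= 165 → T2
order_id=6: amount >= 460 → T3
order_id=7: amount >= 165 → T2
order_id=8: amount >= 165 → T2
order_id=9: amount >= 165 → T2
order_id=10: amount >= 165 → T2
order_id=11: amount >= 165 → T2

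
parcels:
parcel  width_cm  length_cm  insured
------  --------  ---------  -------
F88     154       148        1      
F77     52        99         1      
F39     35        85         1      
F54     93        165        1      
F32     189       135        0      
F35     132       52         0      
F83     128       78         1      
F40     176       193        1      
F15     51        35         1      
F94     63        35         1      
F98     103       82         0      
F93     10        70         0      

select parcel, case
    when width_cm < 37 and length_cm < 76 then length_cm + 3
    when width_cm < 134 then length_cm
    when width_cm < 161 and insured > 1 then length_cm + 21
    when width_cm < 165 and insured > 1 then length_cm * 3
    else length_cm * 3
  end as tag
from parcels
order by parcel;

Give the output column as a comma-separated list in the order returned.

35, 405, 52, 85, 579, 165, 99, 78, 444, 73, 35, 82

parcel=F15: width_cm < 134 → 35
parcel=F32: ELSE → 405
parcel=F35: width_cm < 134 → 52
parcel=F39: width_cm < 134 → 85
parcel=F40: ELSE → 579
parcel=F54: width_cm < 134 → 165
parcel=F77: width_cm < 134 → 99
parcel=F83: width_cm < 134 → 78
parcel=F88: ELSE → 444
parcel=F93: width_cm < 37 and length_cm < 76 → 73
parcel=F94: width_cm < 134 → 35
parcel=F98: width_cm < 134 → 82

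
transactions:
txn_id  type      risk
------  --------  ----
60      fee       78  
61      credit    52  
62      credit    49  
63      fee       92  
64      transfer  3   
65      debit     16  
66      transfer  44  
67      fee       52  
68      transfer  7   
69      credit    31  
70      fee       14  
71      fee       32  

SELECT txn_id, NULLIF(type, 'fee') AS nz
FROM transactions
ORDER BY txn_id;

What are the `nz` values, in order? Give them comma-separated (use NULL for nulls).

txn_id=60: type=fee vs fee: equal → NULL
txn_id=61: type=credit vs fee: differ → credit
txn_id=62: type=credit vs fee: differ → credit
txn_id=63: type=fee vs fee: equal → NULL
txn_id=64: type=transfer vs fee: differ → transfer
txn_id=65: type=debit vs fee: differ → debit
txn_id=66: type=transfer vs fee: differ → transfer
txn_id=67: type=fee vs fee: equal → NULL
txn_id=68: type=transfer vs fee: differ → transfer
txn_id=69: type=credit vs fee: differ → credit
txn_id=70: type=fee vs fee: equal → NULL
txn_id=71: type=fee vs fee: equal → NULL

NULL, credit, credit, NULL, transfer, debit, transfer, NULL, transfer, credit, NULL, NULL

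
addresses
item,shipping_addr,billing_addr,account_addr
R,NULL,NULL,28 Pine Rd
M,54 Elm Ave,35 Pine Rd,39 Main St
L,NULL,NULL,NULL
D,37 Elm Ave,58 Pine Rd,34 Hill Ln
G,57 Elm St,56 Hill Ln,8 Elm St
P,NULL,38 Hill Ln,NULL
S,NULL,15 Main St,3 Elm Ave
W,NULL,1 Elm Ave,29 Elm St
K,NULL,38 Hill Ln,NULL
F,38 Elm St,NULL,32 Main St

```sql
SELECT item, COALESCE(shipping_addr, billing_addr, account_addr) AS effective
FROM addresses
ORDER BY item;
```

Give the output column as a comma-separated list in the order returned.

37 Elm Ave, 38 Elm St, 57 Elm St, 38 Hill Ln, NULL, 54 Elm Ave, 38 Hill Ln, 28 Pine Rd, 15 Main St, 1 Elm Ave

item=D: shipping_addr=37 Elm Ave → 37 Elm Ave
item=F: shipping_addr=38 Elm St → 38 Elm St
item=G: shipping_addr=57 Elm St → 57 Elm St
item=K: shipping_addr=NULL, billing_addr=38 Hill Ln → 38 Hill Ln
item=L: shipping_addr=NULL, billing_addr=NULL, account_addr=NULL (all NULL) → NULL
item=M: shipping_addr=54 Elm Ave → 54 Elm Ave
item=P: shipping_addr=NULL, billing_addr=38 Hill Ln → 38 Hill Ln
item=R: shipping_addr=NULL, billing_addr=NULL, account_addr=28 Pine Rd → 28 Pine Rd
item=S: shipping_addr=NULL, billing_addr=15 Main St → 15 Main St
item=W: shipping_addr=NULL, billing_addr=1 Elm Ave → 1 Elm Ave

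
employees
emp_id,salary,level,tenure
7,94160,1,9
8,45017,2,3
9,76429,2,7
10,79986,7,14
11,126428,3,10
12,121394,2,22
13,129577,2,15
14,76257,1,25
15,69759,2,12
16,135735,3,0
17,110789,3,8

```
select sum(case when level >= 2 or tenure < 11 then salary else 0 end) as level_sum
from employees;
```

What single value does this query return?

emp_id=7: ✓ → 94160
emp_id=8: ✓ → 45017
emp_id=9: ✓ → 76429
emp_id=10: ✓ → 79986
emp_id=11: ✓ → 126428
emp_id=12: ✓ → 121394
emp_id=13: ✓ → 129577
emp_id=14: ✗
emp_id=15: ✓ → 69759
emp_id=16: ✓ → 135735
emp_id=17: ✓ → 110789
level_sum = 94160 + 45017 + 76429 + 79986 + 126428 + 121394 + 129577 + 69759 + 135735 + 110789 = 989274

989274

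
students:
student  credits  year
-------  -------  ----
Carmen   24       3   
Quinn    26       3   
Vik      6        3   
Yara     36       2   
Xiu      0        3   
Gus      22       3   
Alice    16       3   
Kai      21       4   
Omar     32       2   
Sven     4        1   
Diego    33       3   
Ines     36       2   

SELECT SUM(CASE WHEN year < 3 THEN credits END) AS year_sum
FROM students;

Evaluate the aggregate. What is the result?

108

student=Carmen: ✗
student=Quinn: ✗
student=Vik: ✗
student=Yara: ✓ → 36
student=Xiu: ✗
student=Gus: ✗
student=Alice: ✗
student=Kai: ✗
student=Omar: ✓ → 32
student=Sven: ✓ → 4
student=Diego: ✗
student=Ines: ✓ → 36
year_sum = 36 + 32 + 4 + 36 = 108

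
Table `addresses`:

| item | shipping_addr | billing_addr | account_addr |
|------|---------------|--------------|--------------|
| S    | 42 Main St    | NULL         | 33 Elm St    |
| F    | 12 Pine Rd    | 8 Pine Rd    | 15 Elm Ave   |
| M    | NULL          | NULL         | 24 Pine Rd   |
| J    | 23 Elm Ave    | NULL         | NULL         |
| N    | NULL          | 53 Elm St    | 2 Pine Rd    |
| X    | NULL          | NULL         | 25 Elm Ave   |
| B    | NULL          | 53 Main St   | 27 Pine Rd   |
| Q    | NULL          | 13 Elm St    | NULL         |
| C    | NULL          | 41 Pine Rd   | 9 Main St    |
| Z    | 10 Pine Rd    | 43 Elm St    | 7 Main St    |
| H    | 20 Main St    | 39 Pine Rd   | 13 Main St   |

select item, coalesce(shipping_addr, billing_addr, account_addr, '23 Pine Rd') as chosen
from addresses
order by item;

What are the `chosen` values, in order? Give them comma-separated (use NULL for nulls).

53 Main St, 41 Pine Rd, 12 Pine Rd, 20 Main St, 23 Elm Ave, 24 Pine Rd, 53 Elm St, 13 Elm St, 42 Main St, 25 Elm Ave, 10 Pine Rd

item=B: shipping_addr=NULL, billing_addr=53 Main St → 53 Main St
item=C: shipping_addr=NULL, billing_addr=41 Pine Rd → 41 Pine Rd
item=F: shipping_addr=12 Pine Rd → 12 Pine Rd
item=H: shipping_addr=20 Main St → 20 Main St
item=J: shipping_addr=23 Elm Ave → 23 Elm Ave
item=M: shipping_addr=NULL, billing_addr=NULL, account_addr=24 Pine Rd → 24 Pine Rd
item=N: shipping_addr=NULL, billing_addr=53 Elm St → 53 Elm St
item=Q: shipping_addr=NULL, billing_addr=13 Elm St → 13 Elm St
item=S: shipping_addr=42 Main St → 42 Main St
item=X: shipping_addr=NULL, billing_addr=NULL, account_addr=25 Elm Ave → 25 Elm Ave
item=Z: shipping_addr=10 Pine Rd → 10 Pine Rd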